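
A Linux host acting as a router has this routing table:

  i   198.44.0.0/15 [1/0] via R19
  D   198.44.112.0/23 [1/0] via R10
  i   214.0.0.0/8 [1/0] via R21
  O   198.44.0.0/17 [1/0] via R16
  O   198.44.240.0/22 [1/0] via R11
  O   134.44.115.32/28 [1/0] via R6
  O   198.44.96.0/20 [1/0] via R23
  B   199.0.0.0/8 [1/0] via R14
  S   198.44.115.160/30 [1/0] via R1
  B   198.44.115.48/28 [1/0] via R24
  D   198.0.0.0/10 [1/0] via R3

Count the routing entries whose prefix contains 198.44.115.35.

3

Prefixes containing 198.44.115.35:
  198.0.0.0/10 (198.0.0.0 - 198.63.255.255)
  198.44.0.0/15 (198.44.0.0 - 198.45.255.255)
  198.44.0.0/17 (198.44.0.0 - 198.44.127.255)
Total matching entries: 3.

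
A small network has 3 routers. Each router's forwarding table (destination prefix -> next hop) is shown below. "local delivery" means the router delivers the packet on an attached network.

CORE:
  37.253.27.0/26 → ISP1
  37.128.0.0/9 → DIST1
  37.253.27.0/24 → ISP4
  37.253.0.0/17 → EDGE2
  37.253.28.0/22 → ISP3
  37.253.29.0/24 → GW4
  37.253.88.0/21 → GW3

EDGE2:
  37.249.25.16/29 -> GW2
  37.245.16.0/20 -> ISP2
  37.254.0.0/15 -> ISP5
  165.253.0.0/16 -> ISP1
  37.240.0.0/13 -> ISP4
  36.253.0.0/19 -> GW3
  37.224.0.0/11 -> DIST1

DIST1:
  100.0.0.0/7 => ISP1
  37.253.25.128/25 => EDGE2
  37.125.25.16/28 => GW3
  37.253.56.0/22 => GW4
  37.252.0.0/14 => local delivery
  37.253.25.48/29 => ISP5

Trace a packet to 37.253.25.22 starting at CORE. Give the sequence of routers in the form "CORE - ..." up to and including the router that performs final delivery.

At CORE: longest match for 37.253.25.22 is 37.253.0.0/17 -> EDGE2
At EDGE2: longest match for 37.253.25.22 is 37.224.0.0/11 -> DIST1
At DIST1: longest match for 37.253.25.22 is 37.252.0.0/14 -> local delivery

CORE - EDGE2 - DIST1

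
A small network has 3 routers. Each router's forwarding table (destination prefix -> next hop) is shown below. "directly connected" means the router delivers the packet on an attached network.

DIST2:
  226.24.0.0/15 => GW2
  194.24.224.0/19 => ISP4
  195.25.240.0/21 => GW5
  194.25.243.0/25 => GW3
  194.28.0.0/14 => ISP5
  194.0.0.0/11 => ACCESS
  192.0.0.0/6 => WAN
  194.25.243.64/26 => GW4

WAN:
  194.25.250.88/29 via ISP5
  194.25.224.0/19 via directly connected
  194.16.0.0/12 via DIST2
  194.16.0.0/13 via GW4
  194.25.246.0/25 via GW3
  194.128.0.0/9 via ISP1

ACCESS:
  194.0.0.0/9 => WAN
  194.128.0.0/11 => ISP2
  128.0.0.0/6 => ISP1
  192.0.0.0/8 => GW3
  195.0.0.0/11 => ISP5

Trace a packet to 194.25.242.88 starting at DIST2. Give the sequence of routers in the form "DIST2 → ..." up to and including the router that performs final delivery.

DIST2 → ACCESS → WAN

At DIST2: longest match for 194.25.242.88 is 194.0.0.0/11 -> ACCESS
At ACCESS: longest match for 194.25.242.88 is 194.0.0.0/9 -> WAN
At WAN: longest match for 194.25.242.88 is 194.25.224.0/19 -> directly connected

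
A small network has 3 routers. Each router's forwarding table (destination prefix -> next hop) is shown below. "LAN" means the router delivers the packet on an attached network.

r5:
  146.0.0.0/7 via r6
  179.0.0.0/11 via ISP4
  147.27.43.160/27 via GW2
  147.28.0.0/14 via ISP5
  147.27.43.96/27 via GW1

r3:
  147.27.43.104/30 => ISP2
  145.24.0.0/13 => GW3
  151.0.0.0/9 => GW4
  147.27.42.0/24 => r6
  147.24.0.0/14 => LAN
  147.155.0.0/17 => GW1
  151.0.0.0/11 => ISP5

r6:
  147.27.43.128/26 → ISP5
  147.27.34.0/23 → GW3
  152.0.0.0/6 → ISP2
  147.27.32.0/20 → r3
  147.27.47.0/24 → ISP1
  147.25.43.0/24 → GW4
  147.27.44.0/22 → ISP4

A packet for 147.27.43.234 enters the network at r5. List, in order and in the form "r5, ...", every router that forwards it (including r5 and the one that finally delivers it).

At r5: longest match for 147.27.43.234 is 146.0.0.0/7 -> r6
At r6: longest match for 147.27.43.234 is 147.27.32.0/20 -> r3
At r3: longest match for 147.27.43.234 is 147.24.0.0/14 -> LAN

r5, r6, r3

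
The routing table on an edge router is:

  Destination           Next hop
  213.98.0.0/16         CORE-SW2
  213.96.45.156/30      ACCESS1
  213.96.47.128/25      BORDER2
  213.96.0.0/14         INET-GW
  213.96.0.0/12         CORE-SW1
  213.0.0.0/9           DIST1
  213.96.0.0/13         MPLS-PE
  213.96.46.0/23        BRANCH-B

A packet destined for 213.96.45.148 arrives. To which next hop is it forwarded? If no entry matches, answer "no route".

INET-GW

Routes whose prefix contains 213.96.45.148:
  213.0.0.0/9 (213.0.0.0 - 213.127.255.255) -> DIST1
  213.96.0.0/12 (213.96.0.0 - 213.111.255.255) -> CORE-SW1
  213.96.0.0/13 (213.96.0.0 - 213.103.255.255) -> MPLS-PE
  213.96.0.0/14 (213.96.0.0 - 213.99.255.255) -> INET-GW
More-specific entries that do NOT match:
  213.96.45.156/30 (213.96.45.156 - 213.96.45.159) does not contain 213.96.45.148
  213.96.47.128/25 (213.96.47.128 - 213.96.47.255) does not contain 213.96.45.148
  213.96.46.0/23 (213.96.46.0 - 213.96.47.255) does not contain 213.96.45.148
  213.98.0.0/16 (213.98.0.0 - 213.98.255.255) does not contain 213.96.45.148
Longest matching prefix is /14 -> next hop INET-GW.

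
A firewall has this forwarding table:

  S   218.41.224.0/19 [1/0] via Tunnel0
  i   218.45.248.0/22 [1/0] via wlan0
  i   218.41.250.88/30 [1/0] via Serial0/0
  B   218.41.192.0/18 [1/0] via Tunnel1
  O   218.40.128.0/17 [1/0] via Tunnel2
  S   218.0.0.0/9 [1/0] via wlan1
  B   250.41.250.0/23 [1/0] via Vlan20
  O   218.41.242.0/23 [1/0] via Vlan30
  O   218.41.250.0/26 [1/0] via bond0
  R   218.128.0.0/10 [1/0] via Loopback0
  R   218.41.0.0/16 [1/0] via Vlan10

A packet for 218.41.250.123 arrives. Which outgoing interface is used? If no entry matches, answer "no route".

Routes whose prefix contains 218.41.250.123:
  218.0.0.0/9 (218.0.0.0 - 218.127.255.255) -> wlan1
  218.41.0.0/16 (218.41.0.0 - 218.41.255.255) -> Vlan10
  218.41.192.0/18 (218.41.192.0 - 218.41.255.255) -> Tunnel1
  218.41.224.0/19 (218.41.224.0 - 218.41.255.255) -> Tunnel0
More-specific entries that do NOT match:
  218.41.250.88/30 (218.41.250.88 - 218.41.250.91) does not contain 218.41.250.123
  218.41.250.0/26 (218.41.250.0 - 218.41.250.63) does not contain 218.41.250.123
  250.41.250.0/23 (250.41.250.0 - 250.41.251.255) does not contain 218.41.250.123
  218.41.242.0/23 (218.41.242.0 - 218.41.243.255) does not contain 218.41.250.123
  218.45.248.0/22 (218.45.248.0 - 218.45.251.255) does not contain 218.41.250.123
Longest matching prefix is /19 -> interface Tunnel0.

Tunnel0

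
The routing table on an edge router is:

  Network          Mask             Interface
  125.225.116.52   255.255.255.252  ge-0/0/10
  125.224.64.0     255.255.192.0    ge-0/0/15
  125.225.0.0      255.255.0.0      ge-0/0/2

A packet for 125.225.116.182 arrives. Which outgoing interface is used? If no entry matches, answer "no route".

Routes whose prefix contains 125.225.116.182:
  125.225.0.0/16 (125.225.0.0 - 125.225.255.255) -> ge-0/0/2
More-specific entries that do NOT match:
  125.225.116.52/30 (125.225.116.52 - 125.225.116.55) does not contain 125.225.116.182
  125.224.64.0/18 (125.224.64.0 - 125.224.127.255) does not contain 125.225.116.182
Longest matching prefix is /16 -> interface ge-0/0/2.

ge-0/0/2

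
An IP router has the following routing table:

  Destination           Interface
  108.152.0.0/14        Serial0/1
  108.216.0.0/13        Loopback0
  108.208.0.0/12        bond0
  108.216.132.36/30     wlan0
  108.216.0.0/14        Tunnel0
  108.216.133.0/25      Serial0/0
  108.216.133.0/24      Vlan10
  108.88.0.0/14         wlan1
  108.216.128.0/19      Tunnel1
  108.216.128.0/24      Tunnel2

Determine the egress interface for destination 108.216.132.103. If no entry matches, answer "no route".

Tunnel1

Routes whose prefix contains 108.216.132.103:
  108.208.0.0/12 (108.208.0.0 - 108.223.255.255) -> bond0
  108.216.0.0/13 (108.216.0.0 - 108.223.255.255) -> Loopback0
  108.216.0.0/14 (108.216.0.0 - 108.219.255.255) -> Tunnel0
  108.216.128.0/19 (108.216.128.0 - 108.216.159.255) -> Tunnel1
More-specific entries that do NOT match:
  108.216.132.36/30 (108.216.132.36 - 108.216.132.39) does not contain 108.216.132.103
  108.216.133.0/25 (108.216.133.0 - 108.216.133.127) does not contain 108.216.132.103
  108.216.133.0/24 (108.216.133.0 - 108.216.133.255) does not contain 108.216.132.103
  108.216.128.0/24 (108.216.128.0 - 108.216.128.255) does not contain 108.216.132.103
Longest matching prefix is /19 -> interface Tunnel1.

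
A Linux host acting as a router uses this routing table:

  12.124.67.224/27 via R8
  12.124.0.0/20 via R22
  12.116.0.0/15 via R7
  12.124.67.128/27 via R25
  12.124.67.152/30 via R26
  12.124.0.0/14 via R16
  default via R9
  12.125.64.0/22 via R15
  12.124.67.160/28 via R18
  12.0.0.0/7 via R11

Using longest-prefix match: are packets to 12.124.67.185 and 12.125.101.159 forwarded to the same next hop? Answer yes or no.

12.124.67.185: longest match 12.124.0.0/14 -> R16
12.125.101.159: longest match 12.124.0.0/14 -> R16

yes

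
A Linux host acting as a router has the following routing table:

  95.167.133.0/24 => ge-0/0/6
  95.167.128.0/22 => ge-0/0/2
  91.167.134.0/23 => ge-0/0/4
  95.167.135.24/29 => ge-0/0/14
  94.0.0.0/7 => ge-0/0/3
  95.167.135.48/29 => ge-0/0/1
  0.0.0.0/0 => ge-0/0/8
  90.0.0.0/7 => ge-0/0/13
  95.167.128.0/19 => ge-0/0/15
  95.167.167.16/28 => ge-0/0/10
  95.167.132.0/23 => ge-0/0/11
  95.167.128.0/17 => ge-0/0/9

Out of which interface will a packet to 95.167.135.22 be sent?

Routes whose prefix contains 95.167.135.22:
  0.0.0.0/0 (default, matches everything) -> ge-0/0/8
  94.0.0.0/7 (94.0.0.0 - 95.255.255.255) -> ge-0/0/3
  95.167.128.0/17 (95.167.128.0 - 95.167.255.255) -> ge-0/0/9
  95.167.128.0/19 (95.167.128.0 - 95.167.159.255) -> ge-0/0/15
More-specific entries that do NOT match:
  95.167.135.24/29 (95.167.135.24 - 95.167.135.31) does not contain 95.167.135.22
  95.167.135.48/29 (95.167.135.48 - 95.167.135.55) does not contain 95.167.135.22
  95.167.167.16/28 (95.167.167.16 - 95.167.167.31) does not contain 95.167.135.22
  95.167.133.0/24 (95.167.133.0 - 95.167.133.255) does not contain 95.167.135.22
  91.167.134.0/23 (91.167.134.0 - 91.167.135.255) does not contain 95.167.135.22
  95.167.132.0/23 (95.167.132.0 - 95.167.133.255) does not contain 95.167.135.22
  95.167.128.0/22 (95.167.128.0 - 95.167.131.255) does not contain 95.167.135.22
Longest matching prefix is /19 -> interface ge-0/0/15.

ge-0/0/15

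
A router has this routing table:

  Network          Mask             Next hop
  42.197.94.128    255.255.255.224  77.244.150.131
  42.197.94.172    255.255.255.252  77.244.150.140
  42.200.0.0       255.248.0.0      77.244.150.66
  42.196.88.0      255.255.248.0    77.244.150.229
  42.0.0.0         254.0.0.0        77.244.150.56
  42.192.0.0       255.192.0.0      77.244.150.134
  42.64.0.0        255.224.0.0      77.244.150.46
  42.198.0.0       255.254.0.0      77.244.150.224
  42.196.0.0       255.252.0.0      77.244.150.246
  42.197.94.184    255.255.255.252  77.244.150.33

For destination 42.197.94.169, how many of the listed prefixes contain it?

Prefixes containing 42.197.94.169:
  42.0.0.0/7 (42.0.0.0 - 43.255.255.255)
  42.192.0.0/10 (42.192.0.0 - 42.255.255.255)
  42.196.0.0/14 (42.196.0.0 - 42.199.255.255)
Total matching entries: 3.

3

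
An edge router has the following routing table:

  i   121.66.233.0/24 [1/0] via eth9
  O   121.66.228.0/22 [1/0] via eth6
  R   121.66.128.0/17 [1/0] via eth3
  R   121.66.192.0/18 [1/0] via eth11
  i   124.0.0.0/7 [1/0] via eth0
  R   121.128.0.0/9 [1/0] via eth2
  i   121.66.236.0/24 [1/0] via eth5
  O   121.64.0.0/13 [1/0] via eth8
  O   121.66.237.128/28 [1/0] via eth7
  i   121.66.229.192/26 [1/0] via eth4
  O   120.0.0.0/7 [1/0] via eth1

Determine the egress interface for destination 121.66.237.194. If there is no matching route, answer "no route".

eth11

Routes whose prefix contains 121.66.237.194:
  120.0.0.0/7 (120.0.0.0 - 121.255.255.255) -> eth1
  121.64.0.0/13 (121.64.0.0 - 121.71.255.255) -> eth8
  121.66.128.0/17 (121.66.128.0 - 121.66.255.255) -> eth3
  121.66.192.0/18 (121.66.192.0 - 121.66.255.255) -> eth11
More-specific entries that do NOT match:
  121.66.237.128/28 (121.66.237.128 - 121.66.237.143) does not contain 121.66.237.194
  121.66.229.192/26 (121.66.229.192 - 121.66.229.255) does not contain 121.66.237.194
  121.66.233.0/24 (121.66.233.0 - 121.66.233.255) does not contain 121.66.237.194
  121.66.236.0/24 (121.66.236.0 - 121.66.236.255) does not contain 121.66.237.194
  121.66.228.0/22 (121.66.228.0 - 121.66.231.255) does not contain 121.66.237.194
Longest matching prefix is /18 -> interface eth11.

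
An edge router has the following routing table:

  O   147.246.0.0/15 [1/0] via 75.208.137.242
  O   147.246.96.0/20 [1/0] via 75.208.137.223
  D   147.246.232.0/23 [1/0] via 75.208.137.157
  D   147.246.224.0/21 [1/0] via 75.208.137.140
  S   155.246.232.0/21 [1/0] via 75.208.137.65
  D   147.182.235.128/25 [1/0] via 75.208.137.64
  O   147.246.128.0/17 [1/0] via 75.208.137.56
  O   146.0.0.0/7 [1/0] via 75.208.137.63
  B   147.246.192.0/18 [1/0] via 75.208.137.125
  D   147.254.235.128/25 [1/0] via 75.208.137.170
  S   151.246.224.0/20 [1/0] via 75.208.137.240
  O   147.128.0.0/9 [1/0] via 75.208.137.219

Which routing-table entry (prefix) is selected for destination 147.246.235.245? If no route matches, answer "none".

Entries matching 147.246.235.245:
  146.0.0.0/7 (146.0.0.0 - 147.255.255.255)
  147.128.0.0/9 (147.128.0.0 - 147.255.255.255)
  147.246.0.0/15 (147.246.0.0 - 147.247.255.255)
  147.246.128.0/17 (147.246.128.0 - 147.246.255.255)
  147.246.192.0/18 (147.246.192.0 - 147.246.255.255)
Most specific is 147.246.192.0/18.

147.246.192.0/18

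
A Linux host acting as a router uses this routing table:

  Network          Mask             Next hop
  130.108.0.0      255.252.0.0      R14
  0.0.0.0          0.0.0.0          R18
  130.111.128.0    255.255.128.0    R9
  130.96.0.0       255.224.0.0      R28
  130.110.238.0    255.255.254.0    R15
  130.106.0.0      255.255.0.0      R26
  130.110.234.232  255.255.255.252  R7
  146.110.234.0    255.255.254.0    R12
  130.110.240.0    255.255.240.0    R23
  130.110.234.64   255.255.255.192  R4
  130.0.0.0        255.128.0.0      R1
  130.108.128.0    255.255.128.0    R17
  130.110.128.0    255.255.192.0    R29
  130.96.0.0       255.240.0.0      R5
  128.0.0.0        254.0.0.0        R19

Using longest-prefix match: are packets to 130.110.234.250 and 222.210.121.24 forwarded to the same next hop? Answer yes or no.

130.110.234.250: longest match 130.108.0.0/14 -> R14
222.210.121.24: longest match 0.0.0.0/0 -> R18

no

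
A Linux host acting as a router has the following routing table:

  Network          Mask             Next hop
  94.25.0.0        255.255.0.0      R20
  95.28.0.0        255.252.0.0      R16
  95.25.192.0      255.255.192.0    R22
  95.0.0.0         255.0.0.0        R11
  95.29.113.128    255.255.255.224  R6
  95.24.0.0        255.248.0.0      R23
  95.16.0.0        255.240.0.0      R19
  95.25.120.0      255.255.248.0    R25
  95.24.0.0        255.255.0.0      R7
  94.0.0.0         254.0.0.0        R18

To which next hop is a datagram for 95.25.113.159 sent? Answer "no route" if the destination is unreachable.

Routes whose prefix contains 95.25.113.159:
  94.0.0.0/7 (94.0.0.0 - 95.255.255.255) -> R18
  95.0.0.0/8 (95.0.0.0 - 95.255.255.255) -> R11
  95.16.0.0/12 (95.16.0.0 - 95.31.255.255) -> R19
  95.24.0.0/13 (95.24.0.0 - 95.31.255.255) -> R23
More-specific entries that do NOT match:
  95.29.113.128/27 (95.29.113.128 - 95.29.113.159) does not contain 95.25.113.159
  95.25.120.0/21 (95.25.120.0 - 95.25.127.255) does not contain 95.25.113.159
  95.25.192.0/18 (95.25.192.0 - 95.25.255.255) does not contain 95.25.113.159
  94.25.0.0/16 (94.25.0.0 - 94.25.255.255) does not contain 95.25.113.159
  95.24.0.0/16 (95.24.0.0 - 95.24.255.255) does not contain 95.25.113.159
  95.28.0.0/14 (95.28.0.0 - 95.31.255.255) does not contain 95.25.113.159
Longest matching prefix is /13 -> next hop R23.

R23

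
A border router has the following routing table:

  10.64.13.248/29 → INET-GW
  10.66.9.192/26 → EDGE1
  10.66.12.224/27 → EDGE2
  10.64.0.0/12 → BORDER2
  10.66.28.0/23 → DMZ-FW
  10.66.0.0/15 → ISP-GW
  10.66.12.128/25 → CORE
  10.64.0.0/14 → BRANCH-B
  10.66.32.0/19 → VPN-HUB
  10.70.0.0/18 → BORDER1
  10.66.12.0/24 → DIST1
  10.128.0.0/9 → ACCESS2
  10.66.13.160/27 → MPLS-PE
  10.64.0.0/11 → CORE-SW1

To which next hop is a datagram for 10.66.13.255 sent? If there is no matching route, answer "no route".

Routes whose prefix contains 10.66.13.255:
  10.64.0.0/11 (10.64.0.0 - 10.95.255.255) -> CORE-SW1
  10.64.0.0/12 (10.64.0.0 - 10.79.255.255) -> BORDER2
  10.64.0.0/14 (10.64.0.0 - 10.67.255.255) -> BRANCH-B
  10.66.0.0/15 (10.66.0.0 - 10.67.255.255) -> ISP-GW
More-specific entries that do NOT match:
  10.64.13.248/29 (10.64.13.248 - 10.64.13.255) does not contain 10.66.13.255
  10.66.12.224/27 (10.66.12.224 - 10.66.12.255) does not contain 10.66.13.255
  10.66.13.160/27 (10.66.13.160 - 10.66.13.191) does not contain 10.66.13.255
  10.66.9.192/26 (10.66.9.192 - 10.66.9.255) does not contain 10.66.13.255
  10.66.12.128/25 (10.66.12.128 - 10.66.12.255) does not contain 10.66.13.255
  10.66.12.0/24 (10.66.12.0 - 10.66.12.255) does not contain 10.66.13.255
  10.66.28.0/23 (10.66.28.0 - 10.66.29.255) does not contain 10.66.13.255
  10.66.32.0/19 (10.66.32.0 - 10.66.63.255) does not contain 10.66.13.255
  10.70.0.0/18 (10.70.0.0 - 10.70.63.255) does not contain 10.66.13.255
Longest matching prefix is /15 -> next hop ISP-GW.

ISP-GW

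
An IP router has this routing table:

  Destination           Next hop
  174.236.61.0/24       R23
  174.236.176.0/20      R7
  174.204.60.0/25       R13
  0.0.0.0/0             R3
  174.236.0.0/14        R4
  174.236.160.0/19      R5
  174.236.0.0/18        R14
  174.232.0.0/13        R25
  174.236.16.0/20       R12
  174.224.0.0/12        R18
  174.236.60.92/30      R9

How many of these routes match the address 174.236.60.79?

5

Prefixes containing 174.236.60.79:
  0.0.0.0/0 (default, matches everything)
  174.224.0.0/12 (174.224.0.0 - 174.239.255.255)
  174.232.0.0/13 (174.232.0.0 - 174.239.255.255)
  174.236.0.0/14 (174.236.0.0 - 174.239.255.255)
  174.236.0.0/18 (174.236.0.0 - 174.236.63.255)
Total matching entries: 5.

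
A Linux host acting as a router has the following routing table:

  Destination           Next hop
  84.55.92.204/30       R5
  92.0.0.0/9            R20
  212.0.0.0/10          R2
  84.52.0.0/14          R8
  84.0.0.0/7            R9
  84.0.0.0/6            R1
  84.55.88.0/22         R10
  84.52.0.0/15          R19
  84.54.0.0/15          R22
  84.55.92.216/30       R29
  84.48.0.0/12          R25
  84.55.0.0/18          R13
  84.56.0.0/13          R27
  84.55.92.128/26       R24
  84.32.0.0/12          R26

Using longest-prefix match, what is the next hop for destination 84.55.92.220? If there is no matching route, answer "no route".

Routes whose prefix contains 84.55.92.220:
  84.0.0.0/6 (84.0.0.0 - 87.255.255.255) -> R1
  84.0.0.0/7 (84.0.0.0 - 85.255.255.255) -> R9
  84.48.0.0/12 (84.48.0.0 - 84.63.255.255) -> R25
  84.52.0.0/14 (84.52.0.0 - 84.55.255.255) -> R8
  84.54.0.0/15 (84.54.0.0 - 84.55.255.255) -> R22
More-specific entries that do NOT match:
  84.55.92.204/30 (84.55.92.204 - 84.55.92.207) does not contain 84.55.92.220
  84.55.92.216/30 (84.55.92.216 - 84.55.92.219) does not contain 84.55.92.220
  84.55.92.128/26 (84.55.92.128 - 84.55.92.191) does not contain 84.55.92.220
  84.55.88.0/22 (84.55.88.0 - 84.55.91.255) does not contain 84.55.92.220
  84.55.0.0/18 (84.55.0.0 - 84.55.63.255) does not contain 84.55.92.220
Longest matching prefix is /15 -> next hop R22.

R22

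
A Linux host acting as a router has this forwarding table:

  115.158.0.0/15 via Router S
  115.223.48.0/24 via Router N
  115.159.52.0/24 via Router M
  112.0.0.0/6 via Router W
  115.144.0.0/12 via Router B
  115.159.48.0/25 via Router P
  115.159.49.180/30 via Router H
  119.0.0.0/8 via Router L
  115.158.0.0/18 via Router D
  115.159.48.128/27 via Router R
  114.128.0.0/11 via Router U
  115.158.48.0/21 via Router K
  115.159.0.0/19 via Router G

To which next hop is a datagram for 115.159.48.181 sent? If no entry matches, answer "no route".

Router S

Routes whose prefix contains 115.159.48.181:
  112.0.0.0/6 (112.0.0.0 - 115.255.255.255) -> Router W
  115.144.0.0/12 (115.144.0.0 - 115.159.255.255) -> Router B
  115.158.0.0/15 (115.158.0.0 - 115.159.255.255) -> Router S
More-specific entries that do NOT match:
  115.159.49.180/30 (115.159.49.180 - 115.159.49.183) does not contain 115.159.48.181
  115.159.48.128/27 (115.159.48.128 - 115.159.48.159) does not contain 115.159.48.181
  115.159.48.0/25 (115.159.48.0 - 115.159.48.127) does not contain 115.159.48.181
  115.223.48.0/24 (115.223.48.0 - 115.223.48.255) does not contain 115.159.48.181
  115.159.52.0/24 (115.159.52.0 - 115.159.52.255) does not contain 115.159.48.181
  115.158.48.0/21 (115.158.48.0 - 115.158.55.255) does not contain 115.159.48.181
  115.159.0.0/19 (115.159.0.0 - 115.159.31.255) does not contain 115.159.48.181
  115.158.0.0/18 (115.158.0.0 - 115.158.63.255) does not contain 115.159.48.181
Longest matching prefix is /15 -> next hop Router S.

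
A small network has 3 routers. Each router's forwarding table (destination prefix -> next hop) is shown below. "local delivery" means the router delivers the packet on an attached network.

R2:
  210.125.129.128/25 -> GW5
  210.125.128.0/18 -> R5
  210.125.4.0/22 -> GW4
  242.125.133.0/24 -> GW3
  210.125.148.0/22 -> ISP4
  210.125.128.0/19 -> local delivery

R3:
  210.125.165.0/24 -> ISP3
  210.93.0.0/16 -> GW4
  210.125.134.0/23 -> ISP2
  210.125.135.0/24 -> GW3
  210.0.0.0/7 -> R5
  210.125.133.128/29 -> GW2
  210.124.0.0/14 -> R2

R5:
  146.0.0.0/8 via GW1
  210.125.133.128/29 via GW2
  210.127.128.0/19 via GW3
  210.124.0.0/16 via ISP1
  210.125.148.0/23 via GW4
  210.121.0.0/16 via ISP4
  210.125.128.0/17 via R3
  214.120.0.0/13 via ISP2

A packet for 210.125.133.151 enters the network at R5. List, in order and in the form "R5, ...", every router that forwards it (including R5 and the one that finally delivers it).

R5, R3, R2

At R5: longest match for 210.125.133.151 is 210.125.128.0/17 -> R3
At R3: longest match for 210.125.133.151 is 210.124.0.0/14 -> R2
At R2: longest match for 210.125.133.151 is 210.125.128.0/19 -> local delivery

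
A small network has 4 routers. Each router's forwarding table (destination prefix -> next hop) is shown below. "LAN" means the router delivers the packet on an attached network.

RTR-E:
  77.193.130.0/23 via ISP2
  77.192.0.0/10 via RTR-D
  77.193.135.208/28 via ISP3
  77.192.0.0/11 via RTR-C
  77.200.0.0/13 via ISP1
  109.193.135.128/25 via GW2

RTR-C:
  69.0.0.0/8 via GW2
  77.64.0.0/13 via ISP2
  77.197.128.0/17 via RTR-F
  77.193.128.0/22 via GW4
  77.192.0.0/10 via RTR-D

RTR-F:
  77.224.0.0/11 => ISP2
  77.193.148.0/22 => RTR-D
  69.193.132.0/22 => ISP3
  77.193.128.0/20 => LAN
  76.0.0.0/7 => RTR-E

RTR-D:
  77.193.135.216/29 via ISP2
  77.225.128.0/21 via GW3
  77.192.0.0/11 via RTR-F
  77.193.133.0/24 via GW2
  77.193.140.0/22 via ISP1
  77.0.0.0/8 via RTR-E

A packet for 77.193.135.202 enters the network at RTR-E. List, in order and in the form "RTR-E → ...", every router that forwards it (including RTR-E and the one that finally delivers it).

RTR-E → RTR-C → RTR-D → RTR-F

At RTR-E: longest match for 77.193.135.202 is 77.192.0.0/11 -> RTR-C
At RTR-C: longest match for 77.193.135.202 is 77.192.0.0/10 -> RTR-D
At RTR-D: longest match for 77.193.135.202 is 77.192.0.0/11 -> RTR-F
At RTR-F: longest match for 77.193.135.202 is 77.193.128.0/20 -> LAN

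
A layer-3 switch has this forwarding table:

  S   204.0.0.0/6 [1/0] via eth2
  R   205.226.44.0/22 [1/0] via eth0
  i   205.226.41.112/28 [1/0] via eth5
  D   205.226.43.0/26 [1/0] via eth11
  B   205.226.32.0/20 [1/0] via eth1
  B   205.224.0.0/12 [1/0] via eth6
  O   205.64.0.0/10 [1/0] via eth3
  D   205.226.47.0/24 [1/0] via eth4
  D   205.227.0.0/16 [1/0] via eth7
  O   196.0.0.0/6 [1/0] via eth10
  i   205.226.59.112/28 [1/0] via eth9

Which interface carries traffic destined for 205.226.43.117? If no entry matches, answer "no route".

eth1

Routes whose prefix contains 205.226.43.117:
  204.0.0.0/6 (204.0.0.0 - 207.255.255.255) -> eth2
  205.224.0.0/12 (205.224.0.0 - 205.239.255.255) -> eth6
  205.226.32.0/20 (205.226.32.0 - 205.226.47.255) -> eth1
More-specific entries that do NOT match:
  205.226.41.112/28 (205.226.41.112 - 205.226.41.127) does not contain 205.226.43.117
  205.226.59.112/28 (205.226.59.112 - 205.226.59.127) does not contain 205.226.43.117
  205.226.43.0/26 (205.226.43.0 - 205.226.43.63) does not contain 205.226.43.117
  205.226.47.0/24 (205.226.47.0 - 205.226.47.255) does not contain 205.226.43.117
  205.226.44.0/22 (205.226.44.0 - 205.226.47.255) does not contain 205.226.43.117
Longest matching prefix is /20 -> interface eth1.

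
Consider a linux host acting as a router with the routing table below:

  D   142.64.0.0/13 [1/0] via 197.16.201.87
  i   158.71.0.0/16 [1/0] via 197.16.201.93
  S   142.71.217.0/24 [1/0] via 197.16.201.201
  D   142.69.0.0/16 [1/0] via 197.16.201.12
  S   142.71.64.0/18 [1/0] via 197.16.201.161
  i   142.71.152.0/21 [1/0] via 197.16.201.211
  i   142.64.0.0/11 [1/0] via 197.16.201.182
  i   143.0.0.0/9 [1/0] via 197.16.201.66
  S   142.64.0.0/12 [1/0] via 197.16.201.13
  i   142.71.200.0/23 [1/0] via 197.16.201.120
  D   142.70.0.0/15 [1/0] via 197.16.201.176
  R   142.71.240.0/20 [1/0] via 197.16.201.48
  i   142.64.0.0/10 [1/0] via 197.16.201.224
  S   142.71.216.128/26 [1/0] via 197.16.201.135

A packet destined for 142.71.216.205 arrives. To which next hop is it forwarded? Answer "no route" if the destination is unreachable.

Routes whose prefix contains 142.71.216.205:
  142.64.0.0/10 (142.64.0.0 - 142.127.255.255) -> 197.16.201.224
  142.64.0.0/11 (142.64.0.0 - 142.95.255.255) -> 197.16.201.182
  142.64.0.0/12 (142.64.0.0 - 142.79.255.255) -> 197.16.201.13
  142.64.0.0/13 (142.64.0.0 - 142.71.255.255) -> 197.16.201.87
  142.70.0.0/15 (142.70.0.0 - 142.71.255.255) -> 197.16.201.176
More-specific entries that do NOT match:
  142.71.216.128/26 (142.71.216.128 - 142.71.216.191) does not contain 142.71.216.205
  142.71.217.0/24 (142.71.217.0 - 142.71.217.255) does not contain 142.71.216.205
  142.71.200.0/23 (142.71.200.0 - 142.71.201.255) does not contain 142.71.216.205
  142.71.152.0/21 (142.71.152.0 - 142.71.159.255) does not contain 142.71.216.205
  142.71.240.0/20 (142.71.240.0 - 142.71.255.255) does not contain 142.71.216.205
  142.71.64.0/18 (142.71.64.0 - 142.71.127.255) does not contain 142.71.216.205
  158.71.0.0/16 (158.71.0.0 - 158.71.255.255) does not contain 142.71.216.205
  142.69.0.0/16 (142.69.0.0 - 142.69.255.255) does not contain 142.71.216.205
Longest matching prefix is /15 -> next hop 197.16.201.176.

197.16.201.176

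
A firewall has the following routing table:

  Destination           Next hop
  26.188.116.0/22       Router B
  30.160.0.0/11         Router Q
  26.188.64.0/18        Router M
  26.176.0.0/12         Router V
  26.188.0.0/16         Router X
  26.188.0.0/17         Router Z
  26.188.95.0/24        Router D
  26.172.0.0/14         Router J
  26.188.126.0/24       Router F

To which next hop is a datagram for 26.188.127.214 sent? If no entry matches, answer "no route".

Router M

Routes whose prefix contains 26.188.127.214:
  26.176.0.0/12 (26.176.0.0 - 26.191.255.255) -> Router V
  26.188.0.0/16 (26.188.0.0 - 26.188.255.255) -> Router X
  26.188.0.0/17 (26.188.0.0 - 26.188.127.255) -> Router Z
  26.188.64.0/18 (26.188.64.0 - 26.188.127.255) -> Router M
More-specific entries that do NOT match:
  26.188.95.0/24 (26.188.95.0 - 26.188.95.255) does not contain 26.188.127.214
  26.188.126.0/24 (26.188.126.0 - 26.188.126.255) does not contain 26.188.127.214
  26.188.116.0/22 (26.188.116.0 - 26.188.119.255) does not contain 26.188.127.214
Longest matching prefix is /18 -> next hop Router M.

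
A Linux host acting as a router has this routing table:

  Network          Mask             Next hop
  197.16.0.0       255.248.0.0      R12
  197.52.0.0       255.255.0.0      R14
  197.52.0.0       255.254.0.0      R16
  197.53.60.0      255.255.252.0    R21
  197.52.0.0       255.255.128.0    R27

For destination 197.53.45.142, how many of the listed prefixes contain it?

1

Prefixes containing 197.53.45.142:
  197.52.0.0/15 (197.52.0.0 - 197.53.255.255)
Total matching entries: 1.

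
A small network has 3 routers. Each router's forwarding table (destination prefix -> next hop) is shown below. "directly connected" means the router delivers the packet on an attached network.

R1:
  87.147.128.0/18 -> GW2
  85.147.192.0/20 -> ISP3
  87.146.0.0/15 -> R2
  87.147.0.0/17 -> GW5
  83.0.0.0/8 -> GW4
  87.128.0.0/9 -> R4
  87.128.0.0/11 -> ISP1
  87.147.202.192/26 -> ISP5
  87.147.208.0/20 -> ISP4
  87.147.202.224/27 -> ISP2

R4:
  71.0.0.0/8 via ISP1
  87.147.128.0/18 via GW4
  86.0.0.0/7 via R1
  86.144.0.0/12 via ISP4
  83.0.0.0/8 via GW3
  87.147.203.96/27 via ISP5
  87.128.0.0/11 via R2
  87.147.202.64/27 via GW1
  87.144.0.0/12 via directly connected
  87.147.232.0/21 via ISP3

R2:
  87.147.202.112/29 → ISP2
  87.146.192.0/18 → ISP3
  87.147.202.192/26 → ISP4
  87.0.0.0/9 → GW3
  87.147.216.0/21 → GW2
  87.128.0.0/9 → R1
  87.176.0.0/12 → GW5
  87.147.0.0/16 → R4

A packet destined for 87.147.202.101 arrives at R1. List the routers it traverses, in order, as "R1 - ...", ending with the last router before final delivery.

At R1: longest match for 87.147.202.101 is 87.146.0.0/15 -> R2
At R2: longest match for 87.147.202.101 is 87.147.0.0/16 -> R4
At R4: longest match for 87.147.202.101 is 87.144.0.0/12 -> directly connected

R1 - R2 - R4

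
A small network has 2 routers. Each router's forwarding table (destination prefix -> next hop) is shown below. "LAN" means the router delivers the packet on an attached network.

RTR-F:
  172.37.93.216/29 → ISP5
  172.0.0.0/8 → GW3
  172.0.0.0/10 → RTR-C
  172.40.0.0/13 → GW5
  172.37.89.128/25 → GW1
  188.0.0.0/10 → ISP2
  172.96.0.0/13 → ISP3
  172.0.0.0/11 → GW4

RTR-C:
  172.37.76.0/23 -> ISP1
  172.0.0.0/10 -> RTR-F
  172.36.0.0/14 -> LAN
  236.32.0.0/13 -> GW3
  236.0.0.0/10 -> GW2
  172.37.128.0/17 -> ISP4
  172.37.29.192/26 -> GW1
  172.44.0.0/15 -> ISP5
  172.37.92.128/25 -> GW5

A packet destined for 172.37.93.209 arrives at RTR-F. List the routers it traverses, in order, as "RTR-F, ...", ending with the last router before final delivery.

At RTR-F: longest match for 172.37.93.209 is 172.0.0.0/10 -> RTR-C
At RTR-C: longest match for 172.37.93.209 is 172.36.0.0/14 -> LAN

RTR-F, RTR-C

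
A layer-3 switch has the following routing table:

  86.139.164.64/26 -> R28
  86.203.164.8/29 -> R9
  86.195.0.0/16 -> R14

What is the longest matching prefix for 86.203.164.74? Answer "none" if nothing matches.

none

86.203.164.74 is outside every listed prefix and there is no default route.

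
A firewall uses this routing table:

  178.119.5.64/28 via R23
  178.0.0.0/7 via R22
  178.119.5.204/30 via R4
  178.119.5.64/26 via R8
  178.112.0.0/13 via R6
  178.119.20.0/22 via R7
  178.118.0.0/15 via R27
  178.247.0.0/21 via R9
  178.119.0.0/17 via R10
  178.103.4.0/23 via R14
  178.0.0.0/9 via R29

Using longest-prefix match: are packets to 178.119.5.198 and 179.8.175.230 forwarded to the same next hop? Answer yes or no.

178.119.5.198: longest match 178.119.0.0/17 -> R10
179.8.175.230: longest match 178.0.0.0/7 -> R22

no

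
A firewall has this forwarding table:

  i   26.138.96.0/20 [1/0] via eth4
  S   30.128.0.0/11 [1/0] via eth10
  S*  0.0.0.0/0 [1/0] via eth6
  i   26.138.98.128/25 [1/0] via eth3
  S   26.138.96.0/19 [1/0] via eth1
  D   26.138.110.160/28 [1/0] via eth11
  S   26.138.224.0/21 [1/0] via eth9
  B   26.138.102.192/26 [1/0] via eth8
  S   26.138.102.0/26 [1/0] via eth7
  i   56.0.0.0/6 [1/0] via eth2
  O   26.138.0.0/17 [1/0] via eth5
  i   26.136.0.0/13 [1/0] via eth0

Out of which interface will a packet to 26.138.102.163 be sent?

Routes whose prefix contains 26.138.102.163:
  0.0.0.0/0 (default, matches everything) -> eth6
  26.136.0.0/13 (26.136.0.0 - 26.143.255.255) -> eth0
  26.138.0.0/17 (26.138.0.0 - 26.138.127.255) -> eth5
  26.138.96.0/19 (26.138.96.0 - 26.138.127.255) -> eth1
  26.138.96.0/20 (26.138.96.0 - 26.138.111.255) -> eth4
More-specific entries that do NOT match:
  26.138.110.160/28 (26.138.110.160 - 26.138.110.175) does not contain 26.138.102.163
  26.138.102.192/26 (26.138.102.192 - 26.138.102.255) does not contain 26.138.102.163
  26.138.102.0/26 (26.138.102.0 - 26.138.102.63) does not contain 26.138.102.163
  26.138.98.128/25 (26.138.98.128 - 26.138.98.255) does not contain 26.138.102.163
  26.138.224.0/21 (26.138.224.0 - 26.138.231.255) does not contain 26.138.102.163
Longest matching prefix is /20 -> interface eth4.

eth4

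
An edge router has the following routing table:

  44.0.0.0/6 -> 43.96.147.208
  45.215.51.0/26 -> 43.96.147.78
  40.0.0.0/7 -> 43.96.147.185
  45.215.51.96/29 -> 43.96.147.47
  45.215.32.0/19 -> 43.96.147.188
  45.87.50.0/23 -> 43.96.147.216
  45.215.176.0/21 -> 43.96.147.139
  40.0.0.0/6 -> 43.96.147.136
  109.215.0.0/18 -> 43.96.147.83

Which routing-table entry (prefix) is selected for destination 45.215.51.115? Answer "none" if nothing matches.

45.215.32.0/19

Entries matching 45.215.51.115:
  44.0.0.0/6 (44.0.0.0 - 47.255.255.255)
  45.215.32.0/19 (45.215.32.0 - 45.215.63.255)
Most specific is 45.215.32.0/19.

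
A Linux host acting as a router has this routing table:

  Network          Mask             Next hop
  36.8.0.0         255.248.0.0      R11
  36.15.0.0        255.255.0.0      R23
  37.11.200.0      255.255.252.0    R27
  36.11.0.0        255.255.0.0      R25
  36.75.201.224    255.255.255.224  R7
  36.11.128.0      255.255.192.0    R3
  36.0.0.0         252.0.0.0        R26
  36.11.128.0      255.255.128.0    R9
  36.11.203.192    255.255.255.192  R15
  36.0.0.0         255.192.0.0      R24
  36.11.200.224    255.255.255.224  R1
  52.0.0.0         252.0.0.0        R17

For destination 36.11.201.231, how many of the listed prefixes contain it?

Prefixes containing 36.11.201.231:
  36.0.0.0/6 (36.0.0.0 - 39.255.255.255)
  36.0.0.0/10 (36.0.0.0 - 36.63.255.255)
  36.8.0.0/13 (36.8.0.0 - 36.15.255.255)
  36.11.0.0/16 (36.11.0.0 - 36.11.255.255)
  36.11.128.0/17 (36.11.128.0 - 36.11.255.255)
Total matching entries: 5.

5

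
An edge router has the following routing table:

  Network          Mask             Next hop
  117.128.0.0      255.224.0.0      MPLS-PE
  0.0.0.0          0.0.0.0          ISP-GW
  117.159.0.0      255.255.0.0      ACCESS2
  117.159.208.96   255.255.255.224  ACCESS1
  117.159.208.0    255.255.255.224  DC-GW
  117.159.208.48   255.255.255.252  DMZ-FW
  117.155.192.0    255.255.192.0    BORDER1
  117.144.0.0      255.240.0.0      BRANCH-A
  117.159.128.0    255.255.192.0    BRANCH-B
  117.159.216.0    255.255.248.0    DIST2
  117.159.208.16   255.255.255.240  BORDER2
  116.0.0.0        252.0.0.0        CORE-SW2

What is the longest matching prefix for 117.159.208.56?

Entries matching 117.159.208.56:
  0.0.0.0/0 (default, matches everything)
  116.0.0.0/6 (116.0.0.0 - 119.255.255.255)
  117.128.0.0/11 (117.128.0.0 - 117.159.255.255)
  117.144.0.0/12 (117.144.0.0 - 117.159.255.255)
  117.159.0.0/16 (117.159.0.0 - 117.159.255.255)
Most specific is 117.159.0.0/16.

117.159.0.0/16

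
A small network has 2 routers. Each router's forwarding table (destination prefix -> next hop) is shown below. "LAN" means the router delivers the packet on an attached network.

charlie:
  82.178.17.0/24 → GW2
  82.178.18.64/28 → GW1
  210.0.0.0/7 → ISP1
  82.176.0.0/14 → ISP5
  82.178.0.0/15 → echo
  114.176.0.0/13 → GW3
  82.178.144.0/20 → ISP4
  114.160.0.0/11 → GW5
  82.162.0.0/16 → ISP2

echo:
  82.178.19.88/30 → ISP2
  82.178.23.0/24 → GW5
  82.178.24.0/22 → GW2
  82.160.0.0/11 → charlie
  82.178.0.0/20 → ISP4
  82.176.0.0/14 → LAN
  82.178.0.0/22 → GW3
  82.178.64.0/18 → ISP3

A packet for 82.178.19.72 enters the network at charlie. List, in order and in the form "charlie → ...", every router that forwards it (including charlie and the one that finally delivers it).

At charlie: longest match for 82.178.19.72 is 82.178.0.0/15 -> echo
At echo: longest match for 82.178.19.72 is 82.176.0.0/14 -> LAN

charlie → echo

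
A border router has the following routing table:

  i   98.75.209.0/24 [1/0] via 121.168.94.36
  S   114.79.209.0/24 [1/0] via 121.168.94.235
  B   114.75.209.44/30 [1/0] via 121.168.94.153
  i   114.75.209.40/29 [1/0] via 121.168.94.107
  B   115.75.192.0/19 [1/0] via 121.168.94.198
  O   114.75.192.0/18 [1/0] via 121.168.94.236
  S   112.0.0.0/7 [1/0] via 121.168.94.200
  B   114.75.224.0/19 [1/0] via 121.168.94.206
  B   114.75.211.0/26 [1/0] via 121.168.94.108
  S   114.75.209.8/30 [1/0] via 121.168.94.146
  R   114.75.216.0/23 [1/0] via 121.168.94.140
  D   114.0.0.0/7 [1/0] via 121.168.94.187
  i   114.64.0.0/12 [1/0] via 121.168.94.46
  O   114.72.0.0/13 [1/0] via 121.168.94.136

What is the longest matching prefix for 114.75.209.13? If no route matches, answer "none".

Entries matching 114.75.209.13:
  114.0.0.0/7 (114.0.0.0 - 115.255.255.255)
  114.64.0.0/12 (114.64.0.0 - 114.79.255.255)
  114.72.0.0/13 (114.72.0.0 - 114.79.255.255)
  114.75.192.0/18 (114.75.192.0 - 114.75.255.255)
Most specific is 114.75.192.0/18.

114.75.192.0/18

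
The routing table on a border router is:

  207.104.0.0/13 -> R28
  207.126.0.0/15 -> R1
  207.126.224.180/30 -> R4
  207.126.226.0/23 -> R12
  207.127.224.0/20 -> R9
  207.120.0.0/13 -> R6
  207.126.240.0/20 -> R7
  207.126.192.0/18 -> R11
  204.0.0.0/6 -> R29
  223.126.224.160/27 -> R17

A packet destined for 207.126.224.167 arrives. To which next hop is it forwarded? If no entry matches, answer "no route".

Routes whose prefix contains 207.126.224.167:
  204.0.0.0/6 (204.0.0.0 - 207.255.255.255) -> R29
  207.120.0.0/13 (207.120.0.0 - 207.127.255.255) -> R6
  207.126.0.0/15 (207.126.0.0 - 207.127.255.255) -> R1
  207.126.192.0/18 (207.126.192.0 - 207.126.255.255) -> R11
More-specific entries that do NOT match:
  207.126.224.180/30 (207.126.224.180 - 207.126.224.183) does not contain 207.126.224.167
  223.126.224.160/27 (223.126.224.160 - 223.126.224.191) does not contain 207.126.224.167
  207.126.226.0/23 (207.126.226.0 - 207.126.227.255) does not contain 207.126.224.167
  207.127.224.0/20 (207.127.224.0 - 207.127.239.255) does not contain 207.126.224.167
  207.126.240.0/20 (207.126.240.0 - 207.126.255.255) does not contain 207.126.224.167
Longest matching prefix is /18 -> next hop R11.

R11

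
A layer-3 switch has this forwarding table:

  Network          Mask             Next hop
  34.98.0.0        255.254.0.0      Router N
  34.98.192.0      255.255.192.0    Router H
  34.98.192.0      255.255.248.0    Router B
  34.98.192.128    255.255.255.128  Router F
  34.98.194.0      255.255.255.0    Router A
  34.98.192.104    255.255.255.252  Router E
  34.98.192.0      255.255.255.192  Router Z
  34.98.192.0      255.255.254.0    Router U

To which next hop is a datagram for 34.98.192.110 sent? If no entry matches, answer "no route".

Routes whose prefix contains 34.98.192.110:
  34.98.0.0/15 (34.98.0.0 - 34.99.255.255) -> Router N
  34.98.192.0/18 (34.98.192.0 - 34.98.255.255) -> Router H
  34.98.192.0/21 (34.98.192.0 - 34.98.199.255) -> Router B
  34.98.192.0/23 (34.98.192.0 - 34.98.193.255) -> Router U
More-specific entries that do NOT match:
  34.98.192.104/30 (34.98.192.104 - 34.98.192.107) does not contain 34.98.192.110
  34.98.192.0/26 (34.98.192.0 - 34.98.192.63) does not contain 34.98.192.110
  34.98.192.128/25 (34.98.192.128 - 34.98.192.255) does not contain 34.98.192.110
  34.98.194.0/24 (34.98.194.0 - 34.98.194.255) does not contain 34.98.192.110
Longest matching prefix is /23 -> next hop Router U.

Router U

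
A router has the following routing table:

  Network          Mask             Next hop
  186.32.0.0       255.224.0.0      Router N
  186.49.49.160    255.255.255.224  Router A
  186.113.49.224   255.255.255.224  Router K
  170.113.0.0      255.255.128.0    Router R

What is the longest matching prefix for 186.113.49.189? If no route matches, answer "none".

186.113.49.189 is outside every listed prefix and there is no default route.

none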